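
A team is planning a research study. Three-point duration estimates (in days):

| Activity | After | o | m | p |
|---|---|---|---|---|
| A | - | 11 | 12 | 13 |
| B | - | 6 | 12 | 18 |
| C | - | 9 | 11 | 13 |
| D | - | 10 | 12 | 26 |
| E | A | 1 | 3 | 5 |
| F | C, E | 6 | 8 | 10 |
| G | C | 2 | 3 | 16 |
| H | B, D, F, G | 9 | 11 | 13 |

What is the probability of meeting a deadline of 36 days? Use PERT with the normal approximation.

te_A = (11 + 4·12 + 13)/6 = 72/6 = 12; σ²_A = ((13−11)/6)² = 0.111
te_B = (6 + 4·12 + 18)/6 = 72/6 = 12; σ²_B = ((18−6)/6)² = 4.000
te_C = (9 + 4·11 + 13)/6 = 66/6 = 11; σ²_C = ((13−9)/6)² = 0.444
te_D = (10 + 4·12 + 26)/6 = 84/6 = 14; σ²_D = ((26−10)/6)² = 7.111
te_E = (1 + 4·3 + 5)/6 = 18/6 = 3; σ²_E = ((5−1)/6)² = 0.444
te_F = (6 + 4·8 + 10)/6 = 48/6 = 8; σ²_F = ((10−6)/6)² = 0.444
te_G = (2 + 4·3 + 16)/6 = 30/6 = 5; σ²_G = ((16−2)/6)² = 5.444
te_H = (9 + 4·11 + 13)/6 = 66/6 = 11; σ²_H = ((13−9)/6)² = 0.444

Forward pass:
ES_A = 0; EF_A = 12
ES_B = 0; EF_B = 12
ES_C = 0; EF_C = 11
ES_D = 0; EF_D = 14
ES_E = 12; EF_E = 12+3 = 15
ES_F = max(EF_C=11, EF_E=15) = 15; EF_F = 15+8 = 23
ES_G = 11; EF_G = 11+5 = 16
ES_H = max(EF_B=12, EF_D=14, EF_F=23, EF_G=16) = 23; EF_H = 23+11 = 34
Expected project duration μ = 34 days. Critical path: A → E → F → H.

Variance along critical path = 0.111 + 0.444 + 0.444 + 0.444 = 1.444; σ = √1.444 = 1.202 days.
Z = (36 − 34) / 1.202 = 1.664
P(T ≤ 36) = Φ(1.664) ≈ 0.952

0.952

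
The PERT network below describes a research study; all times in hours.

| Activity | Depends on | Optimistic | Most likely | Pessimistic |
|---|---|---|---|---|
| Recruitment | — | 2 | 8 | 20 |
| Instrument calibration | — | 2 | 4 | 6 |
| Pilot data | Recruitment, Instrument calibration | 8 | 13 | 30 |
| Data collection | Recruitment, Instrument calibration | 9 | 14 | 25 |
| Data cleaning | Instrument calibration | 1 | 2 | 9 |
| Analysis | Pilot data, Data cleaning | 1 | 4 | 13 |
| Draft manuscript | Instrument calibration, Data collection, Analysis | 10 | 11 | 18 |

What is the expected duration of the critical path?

41 hours

te_Recruitment = (2 + 4·8 + 20)/6 = 54/6 = 9
te_Instrument calibration = (2 + 4·4 + 6)/6 = 24/6 = 4
te_Pilot data = (8 + 4·13 + 30)/6 = 90/6 = 15
te_Data collection = (9 + 4·14 + 25)/6 = 90/6 = 15
te_Data cleaning = (1 + 4·2 + 9)/6 = 18/6 = 3
te_Analysis = (1 + 4·4 + 13)/6 = 30/6 = 5
te_Draft manuscript = (10 + 4·11 + 18)/6 = 72/6 = 12

Forward pass:
ES_Recruitment = 0; EF_Recruitment = 9
ES_Instrument calibration = 0; EF_Instrument calibration = 4
ES_Pilot data = max(EF_Recruitment=9, EF_Instrument calibration=4) = 9; EF_Pilot data = 9+15 = 24
ES_Data collection = max(EF_Recruitment=9, EF_Instrument calibration=4) = 9; EF_Data collection = 9+15 = 24
ES_Data cleaning = 4; EF_Data cleaning = 4+3 = 7
ES_Analysis = max(EF_Pilot data=24, EF_Data cleaning=7) = 24; EF_Analysis = 24+5 = 29
ES_Draft manuscript = max(EF_Instrument calibration=4, EF_Data collection=24, EF_Analysis=29) = 29; EF_Draft manuscript = 29+12 = 41
Expected project duration μ = 41 hours. Critical path: Recruitment → Pilot data → Analysis → Draft manuscript.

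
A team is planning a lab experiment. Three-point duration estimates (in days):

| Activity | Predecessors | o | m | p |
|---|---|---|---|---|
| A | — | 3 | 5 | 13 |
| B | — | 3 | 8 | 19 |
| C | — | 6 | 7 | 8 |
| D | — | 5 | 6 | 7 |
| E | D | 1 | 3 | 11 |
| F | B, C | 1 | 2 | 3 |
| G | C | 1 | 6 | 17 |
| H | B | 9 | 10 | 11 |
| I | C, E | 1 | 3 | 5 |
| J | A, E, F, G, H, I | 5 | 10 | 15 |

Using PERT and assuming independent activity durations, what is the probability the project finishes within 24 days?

0.057

te_A = (3 + 4·5 + 13)/6 = 36/6 = 6; σ²_A = ((13−3)/6)² = 2.778
te_B = (3 + 4·8 + 19)/6 = 54/6 = 9; σ²_B = ((19−3)/6)² = 7.111
te_C = (6 + 4·7 + 8)/6 = 42/6 = 7; σ²_C = ((8−6)/6)² = 0.111
te_D = (5 + 4·6 + 7)/6 = 36/6 = 6; σ²_D = ((7−5)/6)² = 0.111
te_E = (1 + 4·3 + 11)/6 = 24/6 = 4; σ²_E = ((11−1)/6)² = 2.778
te_F = (1 + 4·2 + 3)/6 = 12/6 = 2; σ²_F = ((3−1)/6)² = 0.111
te_G = (1 + 4·6 + 17)/6 = 42/6 = 7; σ²_G = ((17−1)/6)² = 7.111
te_H = (9 + 4·10 + 11)/6 = 60/6 = 10; σ²_H = ((11−9)/6)² = 0.111
te_I = (1 + 4·3 + 5)/6 = 18/6 = 3; σ²_I = ((5−1)/6)² = 0.444
te_J = (5 + 4·10 + 15)/6 = 60/6 = 10; σ²_J = ((15−5)/6)² = 2.778

Forward pass:
ES_A = 0; EF_A = 6
ES_B = 0; EF_B = 9
ES_C = 0; EF_C = 7
ES_D = 0; EF_D = 6
ES_E = 6; EF_E = 6+4 = 10
ES_F = max(EF_B=9, EF_C=7) = 9; EF_F = 9+2 = 11
ES_G = 7; EF_G = 7+7 = 14
ES_H = 9; EF_H = 9+10 = 19
ES_I = max(EF_C=7, EF_E=10) = 10; EF_I = 10+3 = 13
ES_J = max(EF_A=6, EF_E=10, EF_F=11, EF_G=14, EF_H=19, EF_I=13) = 19; EF_J = 19+10 = 29
Expected project duration μ = 29 days. Critical path: B → H → J.

Variance along critical path = 7.111 + 0.111 + 2.778 = 10.000; σ = √10.000 = 3.162 days.
Z = (24 − 29) / 3.162 = -1.581
P(T ≤ 24) = Φ(-1.581) ≈ 0.057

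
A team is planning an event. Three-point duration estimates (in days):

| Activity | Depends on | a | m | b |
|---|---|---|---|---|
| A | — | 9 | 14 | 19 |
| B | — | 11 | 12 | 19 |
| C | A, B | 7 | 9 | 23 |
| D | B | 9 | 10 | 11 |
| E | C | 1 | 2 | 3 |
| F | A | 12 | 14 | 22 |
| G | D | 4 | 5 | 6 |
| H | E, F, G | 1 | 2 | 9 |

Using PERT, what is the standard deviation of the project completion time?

2.71 days

te_A = (9 + 4·14 + 19)/6 = 84/6 = 14; σ²_A = ((19−9)/6)² = 2.778
te_B = (11 + 4·12 + 19)/6 = 78/6 = 13; σ²_B = ((19−11)/6)² = 1.778
te_C = (7 + 4·9 + 23)/6 = 66/6 = 11; σ²_C = ((23−7)/6)² = 7.111
te_D = (9 + 4·10 + 11)/6 = 60/6 = 10; σ²_D = ((11−9)/6)² = 0.111
te_E = (1 + 4·2 + 3)/6 = 12/6 = 2; σ²_E = ((3−1)/6)² = 0.111
te_F = (12 + 4·14 + 22)/6 = 90/6 = 15; σ²_F = ((22−12)/6)² = 2.778
te_G = (4 + 4·5 + 6)/6 = 30/6 = 5; σ²_G = ((6−4)/6)² = 0.111
te_H = (1 + 4·2 + 9)/6 = 18/6 = 3; σ²_H = ((9−1)/6)² = 1.778

Forward pass:
ES_A = 0; EF_A = 14
ES_B = 0; EF_B = 13
ES_C = max(EF_A=14, EF_B=13) = 14; EF_C = 14+11 = 25
ES_D = 13; EF_D = 13+10 = 23
ES_E = 25; EF_E = 25+2 = 27
ES_F = 14; EF_F = 14+15 = 29
ES_G = 23; EF_G = 23+5 = 28
ES_H = max(EF_E=27, EF_F=29, EF_G=28) = 29; EF_H = 29+3 = 32
Expected project duration μ = 32 days. Critical path: A → F → H.

Variance along critical path = 2.778 + 2.778 + 1.778 = 7.333
σ = √7.333 = 2.708 days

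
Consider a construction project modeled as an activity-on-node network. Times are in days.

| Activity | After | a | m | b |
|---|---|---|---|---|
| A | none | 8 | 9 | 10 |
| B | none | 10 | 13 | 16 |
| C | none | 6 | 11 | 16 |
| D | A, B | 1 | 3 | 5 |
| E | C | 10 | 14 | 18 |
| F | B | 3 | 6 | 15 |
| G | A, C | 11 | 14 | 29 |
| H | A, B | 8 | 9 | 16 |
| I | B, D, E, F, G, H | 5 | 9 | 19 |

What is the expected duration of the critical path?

te_A = (8 + 4·9 + 10)/6 = 54/6 = 9
te_B = (10 + 4·13 + 16)/6 = 78/6 = 13
te_C = (6 + 4·11 + 16)/6 = 66/6 = 11
te_D = (1 + 4·3 + 5)/6 = 18/6 = 3
te_E = (10 + 4·14 + 18)/6 = 84/6 = 14
te_F = (3 + 4·6 + 15)/6 = 42/6 = 7
te_G = (11 + 4·14 + 29)/6 = 96/6 = 16
te_H = (8 + 4·9 + 16)/6 = 60/6 = 10
te_I = (5 + 4·9 + 19)/6 = 60/6 = 10

Forward pass:
ES_A = 0; EF_A = 9
ES_B = 0; EF_B = 13
ES_C = 0; EF_C = 11
ES_D = max(EF_A=9, EF_B=13) = 13; EF_D = 13+3 = 16
ES_E = 11; EF_E = 11+14 = 25
ES_F = 13; EF_F = 13+7 = 20
ES_G = max(EF_A=9, EF_C=11) = 11; EF_G = 11+16 = 27
ES_H = max(EF_A=9, EF_B=13) = 13; EF_H = 13+10 = 23
ES_I = max(EF_B=13, EF_D=16, EF_E=25, EF_F=20, EF_G=27, EF_H=23) = 27; EF_I = 27+10 = 37
Expected project duration μ = 37 days. Critical path: C → G → I.

37 days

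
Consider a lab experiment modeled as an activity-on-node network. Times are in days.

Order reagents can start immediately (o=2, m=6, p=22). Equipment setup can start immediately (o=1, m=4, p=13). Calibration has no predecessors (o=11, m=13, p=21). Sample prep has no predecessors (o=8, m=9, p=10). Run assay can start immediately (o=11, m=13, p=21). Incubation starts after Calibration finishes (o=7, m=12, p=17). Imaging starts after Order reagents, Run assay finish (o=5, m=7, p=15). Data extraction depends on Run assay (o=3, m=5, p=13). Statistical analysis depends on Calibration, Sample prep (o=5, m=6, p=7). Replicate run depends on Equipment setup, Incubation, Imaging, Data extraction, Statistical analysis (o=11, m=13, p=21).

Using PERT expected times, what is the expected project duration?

40 days

te_Order reagents = (2 + 4·6 + 22)/6 = 48/6 = 8
te_Equipment setup = (1 + 4·4 + 13)/6 = 30/6 = 5
te_Calibration = (11 + 4·13 + 21)/6 = 84/6 = 14
te_Sample prep = (8 + 4·9 + 10)/6 = 54/6 = 9
te_Run assay = (11 + 4·13 + 21)/6 = 84/6 = 14
te_Incubation = (7 + 4·12 + 17)/6 = 72/6 = 12
te_Imaging = (5 + 4·7 + 15)/6 = 48/6 = 8
te_Data extraction = (3 + 4·5 + 13)/6 = 36/6 = 6
te_Statistical analysis = (5 + 4·6 + 7)/6 = 36/6 = 6
te_Replicate run = (11 + 4·13 + 21)/6 = 84/6 = 14

Forward pass:
ES_Order reagents = 0; EF_Order reagents = 8
ES_Equipment setup = 0; EF_Equipment setup = 5
ES_Calibration = 0; EF_Calibration = 14
ES_Sample prep = 0; EF_Sample prep = 9
ES_Run assay = 0; EF_Run assay = 14
ES_Incubation = 14; EF_Incubation = 14+12 = 26
ES_Imaging = max(EF_Order reagents=8, EF_Run assay=14) = 14; EF_Imaging = 14+8 = 22
ES_Data extraction = 14; EF_Data extraction = 14+6 = 20
ES_Statistical analysis = max(EF_Calibration=14, EF_Sample prep=9) = 14; EF_Statistical analysis = 14+6 = 20
ES_Replicate run = max(EF_Equipment setup=5, EF_Incubation=26, EF_Imaging=22, EF_Data extraction=20, EF_Statistical analysis=20) = 26; EF_Replicate run = 26+14 = 40
Expected project duration μ = 40 days. Critical path: Calibration → Incubation → Replicate run.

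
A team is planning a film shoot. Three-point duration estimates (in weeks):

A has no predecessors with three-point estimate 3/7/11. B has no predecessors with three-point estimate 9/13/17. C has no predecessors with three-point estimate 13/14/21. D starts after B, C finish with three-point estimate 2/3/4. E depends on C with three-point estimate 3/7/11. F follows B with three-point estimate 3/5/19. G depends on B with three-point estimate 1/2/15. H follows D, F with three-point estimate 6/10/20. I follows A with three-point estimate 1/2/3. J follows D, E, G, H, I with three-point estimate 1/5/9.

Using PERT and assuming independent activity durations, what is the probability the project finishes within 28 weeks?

te_A = (3 + 4·7 + 11)/6 = 42/6 = 7; σ²_A = ((11−3)/6)² = 1.778
te_B = (9 + 4·13 + 17)/6 = 78/6 = 13; σ²_B = ((17−9)/6)² = 1.778
te_C = (13 + 4·14 + 21)/6 = 90/6 = 15; σ²_C = ((21−13)/6)² = 1.778
te_D = (2 + 4·3 + 4)/6 = 18/6 = 3; σ²_D = ((4−2)/6)² = 0.111
te_E = (3 + 4·7 + 11)/6 = 42/6 = 7; σ²_E = ((11−3)/6)² = 1.778
te_F = (3 + 4·5 + 19)/6 = 42/6 = 7; σ²_F = ((19−3)/6)² = 7.111
te_G = (1 + 4·2 + 15)/6 = 24/6 = 4; σ²_G = ((15−1)/6)² = 5.444
te_H = (6 + 4·10 + 20)/6 = 66/6 = 11; σ²_H = ((20−6)/6)² = 5.444
te_I = (1 + 4·2 + 3)/6 = 12/6 = 2; σ²_I = ((3−1)/6)² = 0.111
te_J = (1 + 4·5 + 9)/6 = 30/6 = 5; σ²_J = ((9−1)/6)² = 1.778

Forward pass:
ES_A = 0; EF_A = 7
ES_B = 0; EF_B = 13
ES_C = 0; EF_C = 15
ES_D = max(EF_B=13, EF_C=15) = 15; EF_D = 15+3 = 18
ES_E = 15; EF_E = 15+7 = 22
ES_F = 13; EF_F = 13+7 = 20
ES_G = 13; EF_G = 13+4 = 17
ES_H = max(EF_D=18, EF_F=20) = 20; EF_H = 20+11 = 31
ES_I = 7; EF_I = 7+2 = 9
ES_J = max(EF_D=18, EF_E=22, EF_G=17, EF_H=31, EF_I=9) = 31; EF_J = 31+5 = 36
Expected project duration μ = 36 weeks. Critical path: B → F → H → J.

Variance along critical path = 1.778 + 7.111 + 5.444 + 1.778 = 16.111; σ = √16.111 = 4.014 weeks.
Z = (28 − 36) / 4.014 = -1.993
P(T ≤ 28) = Φ(-1.993) ≈ 0.023

0.023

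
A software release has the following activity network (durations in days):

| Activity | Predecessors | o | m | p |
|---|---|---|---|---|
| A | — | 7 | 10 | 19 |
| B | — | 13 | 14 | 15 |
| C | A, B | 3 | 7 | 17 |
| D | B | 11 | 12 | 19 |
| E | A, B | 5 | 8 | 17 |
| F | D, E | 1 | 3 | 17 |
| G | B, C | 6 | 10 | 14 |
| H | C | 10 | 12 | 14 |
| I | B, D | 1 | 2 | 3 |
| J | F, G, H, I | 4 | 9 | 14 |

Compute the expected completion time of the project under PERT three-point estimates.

te_A = (7 + 4·10 + 19)/6 = 66/6 = 11
te_B = (13 + 4·14 + 15)/6 = 84/6 = 14
te_C = (3 + 4·7 + 17)/6 = 48/6 = 8
te_D = (11 + 4·12 + 19)/6 = 78/6 = 13
te_E = (5 + 4·8 + 17)/6 = 54/6 = 9
te_F = (1 + 4·3 + 17)/6 = 30/6 = 5
te_G = (6 + 4·10 + 14)/6 = 60/6 = 10
te_H = (10 + 4·12 + 14)/6 = 72/6 = 12
te_I = (1 + 4·2 + 3)/6 = 12/6 = 2
te_J = (4 + 4·9 + 14)/6 = 54/6 = 9

Forward pass:
ES_A = 0; EF_A = 11
ES_B = 0; EF_B = 14
ES_C = max(EF_A=11, EF_B=14) = 14; EF_C = 14+8 = 22
ES_D = 14; EF_D = 14+13 = 27
ES_E = max(EF_A=11, EF_B=14) = 14; EF_E = 14+9 = 23
ES_F = max(EF_D=27, EF_E=23) = 27; EF_F = 27+5 = 32
ES_G = max(EF_B=14, EF_C=22) = 22; EF_G = 22+10 = 32
ES_H = 22; EF_H = 22+12 = 34
ES_I = max(EF_B=14, EF_D=27) = 27; EF_I = 27+2 = 29
ES_J = max(EF_F=32, EF_G=32, EF_H=34, EF_I=29) = 34; EF_J = 34+9 = 43
Expected project duration μ = 43 days. Critical path: B → C → H → J.

43 days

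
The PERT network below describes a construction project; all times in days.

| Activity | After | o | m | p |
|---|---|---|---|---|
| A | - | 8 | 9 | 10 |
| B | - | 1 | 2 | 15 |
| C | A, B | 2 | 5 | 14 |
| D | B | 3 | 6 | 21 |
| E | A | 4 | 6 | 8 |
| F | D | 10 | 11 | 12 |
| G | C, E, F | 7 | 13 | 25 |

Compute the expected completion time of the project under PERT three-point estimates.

te_A = (8 + 4·9 + 10)/6 = 54/6 = 9
te_B = (1 + 4·2 + 15)/6 = 24/6 = 4
te_C = (2 + 4·5 + 14)/6 = 36/6 = 6
te_D = (3 + 4·6 + 21)/6 = 48/6 = 8
te_E = (4 + 4·6 + 8)/6 = 36/6 = 6
te_F = (10 + 4·11 + 12)/6 = 66/6 = 11
te_G = (7 + 4·13 + 25)/6 = 84/6 = 14

Forward pass:
ES_A = 0; EF_A = 9
ES_B = 0; EF_B = 4
ES_C = max(EF_A=9, EF_B=4) = 9; EF_C = 9+6 = 15
ES_D = 4; EF_D = 4+8 = 12
ES_E = 9; EF_E = 9+6 = 15
ES_F = 12; EF_F = 12+11 = 23
ES_G = max(EF_C=15, EF_E=15, EF_F=23) = 23; EF_G = 23+14 = 37
Expected project duration μ = 37 days. Critical path: B → D → F → G.

37 days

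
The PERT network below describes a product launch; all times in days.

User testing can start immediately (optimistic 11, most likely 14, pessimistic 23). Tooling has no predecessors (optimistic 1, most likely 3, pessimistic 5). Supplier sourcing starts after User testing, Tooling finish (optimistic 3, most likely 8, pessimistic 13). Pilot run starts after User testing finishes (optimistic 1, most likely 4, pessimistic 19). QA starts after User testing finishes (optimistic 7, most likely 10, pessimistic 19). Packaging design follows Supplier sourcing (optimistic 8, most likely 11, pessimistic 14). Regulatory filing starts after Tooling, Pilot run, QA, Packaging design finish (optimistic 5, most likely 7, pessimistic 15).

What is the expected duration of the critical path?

42 days

te_User testing = (11 + 4·14 + 23)/6 = 90/6 = 15
te_Tooling = (1 + 4·3 + 5)/6 = 18/6 = 3
te_Supplier sourcing = (3 + 4·8 + 13)/6 = 48/6 = 8
te_Pilot run = (1 + 4·4 + 19)/6 = 36/6 = 6
te_QA = (7 + 4·10 + 19)/6 = 66/6 = 11
te_Packaging design = (8 + 4·11 + 14)/6 = 66/6 = 11
te_Regulatory filing = (5 + 4·7 + 15)/6 = 48/6 = 8

Forward pass:
ES_User testing = 0; EF_User testing = 15
ES_Tooling = 0; EF_Tooling = 3
ES_Supplier sourcing = max(EF_User testing=15, EF_Tooling=3) = 15; EF_Supplier sourcing = 15+8 = 23
ES_Pilot run = 15; EF_Pilot run = 15+6 = 21
ES_QA = 15; EF_QA = 15+11 = 26
ES_Packaging design = 23; EF_Packaging design = 23+11 = 34
ES_Regulatory filing = max(EF_Tooling=3, EF_Pilot run=21, EF_QA=26, EF_Packaging design=34) = 34; EF_Regulatory filing = 34+8 = 42
Expected project duration μ = 42 days. Critical path: User testing → Supplier sourcing → Packaging design → Regulatory filing.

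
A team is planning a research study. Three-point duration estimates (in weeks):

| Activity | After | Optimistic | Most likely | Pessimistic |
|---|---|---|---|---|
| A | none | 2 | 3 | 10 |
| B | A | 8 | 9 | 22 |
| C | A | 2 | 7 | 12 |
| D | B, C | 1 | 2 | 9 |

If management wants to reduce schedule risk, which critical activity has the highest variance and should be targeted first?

te_A = (2 + 4·3 + 10)/6 = 24/6 = 4; σ²_A = ((10−2)/6)² = 1.778
te_B = (8 + 4·9 + 22)/6 = 66/6 = 11; σ²_B = ((22−8)/6)² = 5.444
te_C = (2 + 4·7 + 12)/6 = 42/6 = 7; σ²_C = ((12−2)/6)² = 2.778
te_D = (1 + 4·2 + 9)/6 = 18/6 = 3; σ²_D = ((9−1)/6)² = 1.778

Forward pass:
ES_A = 0; EF_A = 4
ES_B = 4; EF_B = 4+11 = 15
ES_C = 4; EF_C = 4+7 = 11
ES_D = max(EF_B=15, EF_C=11) = 15; EF_D = 15+3 = 18
Expected project duration μ = 18 weeks. Critical path: A → B → D.

Variances on critical path: σ²_A=1.778, σ²_B=5.444, σ²_D=1.778.
Largest is σ²_B = 5.444.

B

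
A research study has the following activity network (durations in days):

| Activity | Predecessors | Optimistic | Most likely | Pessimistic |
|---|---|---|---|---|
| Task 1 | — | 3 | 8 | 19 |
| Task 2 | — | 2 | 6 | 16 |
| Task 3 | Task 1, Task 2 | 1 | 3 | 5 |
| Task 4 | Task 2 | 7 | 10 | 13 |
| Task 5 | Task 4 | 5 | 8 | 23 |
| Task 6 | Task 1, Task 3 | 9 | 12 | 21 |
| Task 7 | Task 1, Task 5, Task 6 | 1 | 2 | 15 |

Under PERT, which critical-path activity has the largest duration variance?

te_Task 1 = (3 + 4·8 + 19)/6 = 54/6 = 9; σ²_Task 1 = ((19−3)/6)² = 7.111
te_Task 2 = (2 + 4·6 + 16)/6 = 42/6 = 7; σ²_Task 2 = ((16−2)/6)² = 5.444
te_Task 3 = (1 + 4·3 + 5)/6 = 18/6 = 3; σ²_Task 3 = ((5−1)/6)² = 0.444
te_Task 4 = (7 + 4·10 + 13)/6 = 60/6 = 10; σ²_Task 4 = ((13−7)/6)² = 1.000
te_Task 5 = (5 + 4·8 + 23)/6 = 60/6 = 10; σ²_Task 5 = ((23−5)/6)² = 9.000
te_Task 6 = (9 + 4·12 + 21)/6 = 78/6 = 13; σ²_Task 6 = ((21−9)/6)² = 4.000
te_Task 7 = (1 + 4·2 + 15)/6 = 24/6 = 4; σ²_Task 7 = ((15−1)/6)² = 5.444

Forward pass:
ES_Task 1 = 0; EF_Task 1 = 9
ES_Task 2 = 0; EF_Task 2 = 7
ES_Task 3 = max(EF_Task 1=9, EF_Task 2=7) = 9; EF_Task 3 = 9+3 = 12
ES_Task 4 = 7; EF_Task 4 = 7+10 = 17
ES_Task 5 = 17; EF_Task 5 = 17+10 = 27
ES_Task 6 = max(EF_Task 1=9, EF_Task 3=12) = 12; EF_Task 6 = 12+13 = 25
ES_Task 7 = max(EF_Task 1=9, EF_Task 5=27, EF_Task 6=25) = 27; EF_Task 7 = 27+4 = 31
Expected project duration μ = 31 days. Critical path: Task 2 → Task 4 → Task 5 → Task 7.

Variances on critical path: σ²_Task 2=5.444, σ²_Task 4=1.000, σ²_Task 5=9.000, σ²_Task 7=5.444.
Largest is σ²_Task 5 = 9.000.

Task 5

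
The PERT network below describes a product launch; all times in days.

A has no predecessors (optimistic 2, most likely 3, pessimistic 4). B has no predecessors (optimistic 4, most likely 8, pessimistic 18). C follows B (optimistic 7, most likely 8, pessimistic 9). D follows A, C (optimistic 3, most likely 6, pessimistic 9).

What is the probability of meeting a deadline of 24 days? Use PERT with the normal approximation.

0.652

te_A = (2 + 4·3 + 4)/6 = 18/6 = 3; σ²_A = ((4−2)/6)² = 0.111
te_B = (4 + 4·8 + 18)/6 = 54/6 = 9; σ²_B = ((18−4)/6)² = 5.444
te_C = (7 + 4·8 + 9)/6 = 48/6 = 8; σ²_C = ((9−7)/6)² = 0.111
te_D = (3 + 4·6 + 9)/6 = 36/6 = 6; σ²_D = ((9−3)/6)² = 1.000

Forward pass:
ES_A = 0; EF_A = 3
ES_B = 0; EF_B = 9
ES_C = 9; EF_C = 9+8 = 17
ES_D = max(EF_A=3, EF_C=17) = 17; EF_D = 17+6 = 23
Expected project duration μ = 23 days. Critical path: B → C → D.

Variance along critical path = 5.444 + 0.111 + 1.000 = 6.556; σ = √6.556 = 2.560 days.
Z = (24 − 23) / 2.560 = 0.391
P(T ≤ 24) = Φ(0.391) ≈ 0.652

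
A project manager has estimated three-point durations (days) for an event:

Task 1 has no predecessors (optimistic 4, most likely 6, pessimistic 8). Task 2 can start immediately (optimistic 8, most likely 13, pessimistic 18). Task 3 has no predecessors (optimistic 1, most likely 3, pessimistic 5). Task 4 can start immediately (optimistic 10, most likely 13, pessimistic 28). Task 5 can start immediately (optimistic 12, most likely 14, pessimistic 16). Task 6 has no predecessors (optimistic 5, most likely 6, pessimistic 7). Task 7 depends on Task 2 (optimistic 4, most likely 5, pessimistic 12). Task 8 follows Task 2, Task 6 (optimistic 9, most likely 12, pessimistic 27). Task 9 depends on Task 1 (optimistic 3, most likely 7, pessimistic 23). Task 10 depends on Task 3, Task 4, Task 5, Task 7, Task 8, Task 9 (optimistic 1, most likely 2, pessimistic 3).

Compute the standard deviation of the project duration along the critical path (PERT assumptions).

te_Task 1 = (4 + 4·6 + 8)/6 = 36/6 = 6; σ²_Task 1 = ((8−4)/6)² = 0.444
te_Task 2 = (8 + 4·13 + 18)/6 = 78/6 = 13; σ²_Task 2 = ((18−8)/6)² = 2.778
te_Task 3 = (1 + 4·3 + 5)/6 = 18/6 = 3; σ²_Task 3 = ((5−1)/6)² = 0.444
te_Task 4 = (10 + 4·13 + 28)/6 = 90/6 = 15; σ²_Task 4 = ((28−10)/6)² = 9.000
te_Task 5 = (12 + 4·14 + 16)/6 = 84/6 = 14; σ²_Task 5 = ((16−12)/6)² = 0.444
te_Task 6 = (5 + 4·6 + 7)/6 = 36/6 = 6; σ²_Task 6 = ((7−5)/6)² = 0.111
te_Task 7 = (4 + 4·5 + 12)/6 = 36/6 = 6; σ²_Task 7 = ((12−4)/6)² = 1.778
te_Task 8 = (9 + 4·12 + 27)/6 = 84/6 = 14; σ²_Task 8 = ((27−9)/6)² = 9.000
te_Task 9 = (3 + 4·7 + 23)/6 = 54/6 = 9; σ²_Task 9 = ((23−3)/6)² = 11.111
te_Task 10 = (1 + 4·2 + 3)/6 = 12/6 = 2; σ²_Task 10 = ((3−1)/6)² = 0.111

Forward pass:
ES_Task 1 = 0; EF_Task 1 = 6
ES_Task 2 = 0; EF_Task 2 = 13
ES_Task 3 = 0; EF_Task 3 = 3
ES_Task 4 = 0; EF_Task 4 = 15
ES_Task 5 = 0; EF_Task 5 = 14
ES_Task 6 = 0; EF_Task 6 = 6
ES_Task 7 = 13; EF_Task 7 = 13+6 = 19
ES_Task 8 = max(EF_Task 2=13, EF_Task 6=6) = 13; EF_Task 8 = 13+14 = 27
ES_Task 9 = 6; EF_Task 9 = 6+9 = 15
ES_Task 10 = max(EF_Task 3=3, EF_Task 4=15, EF_Task 5=14, EF_Task 7=19, EF_Task 8=27, EF_Task 9=15) = 27; EF_Task 10 = 27+2 = 29
Expected project duration μ = 29 days. Critical path: Task 2 → Task 8 → Task 10.

Variance along critical path = 2.778 + 9.000 + 0.111 = 11.889
σ = √11.889 = 3.448 days

3.45 days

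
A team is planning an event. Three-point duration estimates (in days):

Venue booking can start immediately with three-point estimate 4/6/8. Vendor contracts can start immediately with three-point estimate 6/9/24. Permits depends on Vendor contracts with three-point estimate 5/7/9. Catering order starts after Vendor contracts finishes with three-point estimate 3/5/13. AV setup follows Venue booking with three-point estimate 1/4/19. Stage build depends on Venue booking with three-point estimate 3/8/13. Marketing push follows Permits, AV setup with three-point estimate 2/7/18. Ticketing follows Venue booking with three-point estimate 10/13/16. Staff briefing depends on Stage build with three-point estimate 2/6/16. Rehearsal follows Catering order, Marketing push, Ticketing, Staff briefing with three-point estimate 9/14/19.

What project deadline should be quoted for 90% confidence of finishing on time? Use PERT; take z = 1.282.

45.6 days

te_Venue booking = (4 + 4·6 + 8)/6 = 36/6 = 6; σ²_Venue booking = ((8−4)/6)² = 0.444
te_Vendor contracts = (6 + 4·9 + 24)/6 = 66/6 = 11; σ²_Vendor contracts = ((24−6)/6)² = 9.000
te_Permits = (5 + 4·7 + 9)/6 = 42/6 = 7; σ²_Permits = ((9−5)/6)² = 0.444
te_Catering order = (3 + 4·5 + 13)/6 = 36/6 = 6; σ²_Catering order = ((13−3)/6)² = 2.778
te_AV setup = (1 + 4·4 + 19)/6 = 36/6 = 6; σ²_AV setup = ((19−1)/6)² = 9.000
te_Stage build = (3 + 4·8 + 13)/6 = 48/6 = 8; σ²_Stage build = ((13−3)/6)² = 2.778
te_Marketing push = (2 + 4·7 + 18)/6 = 48/6 = 8; σ²_Marketing push = ((18−2)/6)² = 7.111
te_Ticketing = (10 + 4·13 + 16)/6 = 78/6 = 13; σ²_Ticketing = ((16−10)/6)² = 1.000
te_Staff briefing = (2 + 4·6 + 16)/6 = 42/6 = 7; σ²_Staff briefing = ((16−2)/6)² = 5.444
te_Rehearsal = (9 + 4·14 + 19)/6 = 84/6 = 14; σ²_Rehearsal = ((19−9)/6)² = 2.778

Forward pass:
ES_Venue booking = 0; EF_Venue booking = 6
ES_Vendor contracts = 0; EF_Vendor contracts = 11
ES_Permits = 11; EF_Permits = 11+7 = 18
ES_Catering order = 11; EF_Catering order = 11+6 = 17
ES_AV setup = 6; EF_AV setup = 6+6 = 12
ES_Stage build = 6; EF_Stage build = 6+8 = 14
ES_Marketing push = max(EF_Permits=18, EF_AV setup=12) = 18; EF_Marketing push = 18+8 = 26
ES_Ticketing = 6; EF_Ticketing = 6+13 = 19
ES_Staff briefing = 14; EF_Staff briefing = 14+7 = 21
ES_Rehearsal = max(EF_Catering order=17, EF_Marketing push=26, EF_Ticketing=19, EF_Staff briefing=21) = 26; EF_Rehearsal = 26+14 = 40
Expected project duration μ = 40 days. Critical path: Vendor contracts → Permits → Marketing push → Rehearsal.

Variance along critical path = 9.000 + 0.444 + 7.111 + 2.778 = 19.333; σ = 4.397 days.
D = μ + z·σ = 40 + 1.282·4.397 = 45.6 days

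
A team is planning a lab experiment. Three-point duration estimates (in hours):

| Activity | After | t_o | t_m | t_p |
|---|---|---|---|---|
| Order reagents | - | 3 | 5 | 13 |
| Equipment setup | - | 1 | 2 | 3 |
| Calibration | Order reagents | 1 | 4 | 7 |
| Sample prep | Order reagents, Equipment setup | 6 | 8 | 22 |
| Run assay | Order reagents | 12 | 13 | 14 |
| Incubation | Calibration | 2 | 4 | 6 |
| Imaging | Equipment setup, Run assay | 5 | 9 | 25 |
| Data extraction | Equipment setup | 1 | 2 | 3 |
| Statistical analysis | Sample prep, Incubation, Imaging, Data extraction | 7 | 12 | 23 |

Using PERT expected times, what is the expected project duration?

43 hours

te_Order reagents = (3 + 4·5 + 13)/6 = 36/6 = 6
te_Equipment setup = (1 + 4·2 + 3)/6 = 12/6 = 2
te_Calibration = (1 + 4·4 + 7)/6 = 24/6 = 4
te_Sample prep = (6 + 4·8 + 22)/6 = 60/6 = 10
te_Run assay = (12 + 4·13 + 14)/6 = 78/6 = 13
te_Incubation = (2 + 4·4 + 6)/6 = 24/6 = 4
te_Imaging = (5 + 4·9 + 25)/6 = 66/6 = 11
te_Data extraction = (1 + 4·2 + 3)/6 = 12/6 = 2
te_Statistical analysis = (7 + 4·12 + 23)/6 = 78/6 = 13

Forward pass:
ES_Order reagents = 0; EF_Order reagents = 6
ES_Equipment setup = 0; EF_Equipment setup = 2
ES_Calibration = 6; EF_Calibration = 6+4 = 10
ES_Sample prep = max(EF_Order reagents=6, EF_Equipment setup=2) = 6; EF_Sample prep = 6+10 = 16
ES_Run assay = 6; EF_Run assay = 6+13 = 19
ES_Incubation = 10; EF_Incubation = 10+4 = 14
ES_Imaging = max(EF_Equipment setup=2, EF_Run assay=19) = 19; EF_Imaging = 19+11 = 30
ES_Data extraction = 2; EF_Data extraction = 2+2 = 4
ES_Statistical analysis = max(EF_Sample prep=16, EF_Incubation=14, EF_Imaging=30, EF_Data extraction=4) = 30; EF_Statistical analysis = 30+13 = 43
Expected project duration μ = 43 hours. Critical path: Order reagents → Run assay → Imaging → Statistical analysis.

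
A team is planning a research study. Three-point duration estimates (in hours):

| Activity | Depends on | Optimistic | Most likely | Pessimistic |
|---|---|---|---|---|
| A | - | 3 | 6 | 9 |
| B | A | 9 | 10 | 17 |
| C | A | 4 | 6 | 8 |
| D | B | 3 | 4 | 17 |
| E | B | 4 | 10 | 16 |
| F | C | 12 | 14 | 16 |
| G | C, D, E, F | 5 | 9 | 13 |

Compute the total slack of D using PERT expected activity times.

4 hours

te_A = (3 + 4·6 + 9)/6 = 36/6 = 6
te_B = (9 + 4·10 + 17)/6 = 66/6 = 11
te_C = (4 + 4·6 + 8)/6 = 36/6 = 6
te_D = (3 + 4·4 + 17)/6 = 36/6 = 6
te_E = (4 + 4·10 + 16)/6 = 60/6 = 10
te_F = (12 + 4·14 + 16)/6 = 84/6 = 14
te_G = (5 + 4·9 + 13)/6 = 54/6 = 9

Forward pass:
ES_A = 0; EF_A = 6
ES_B = 6; EF_B = 6+11 = 17
ES_C = 6; EF_C = 6+6 = 12
ES_D = 17; EF_D = 17+6 = 23
ES_E = 17; EF_E = 17+10 = 27
ES_F = 12; EF_F = 12+14 = 26
ES_G = max(EF_C=12, EF_D=23, EF_E=27, EF_F=26) = 27; EF_G = 27+9 = 36
Expected project duration μ = 36 hours. Critical path: A → B → E → G.

Backward pass:
LF_G = 36; LS_G = 36−9 = 27
LF_F = LS_G = 27; LS_F = 27−14 = 13
LF_E = LS_G = 27; LS_E = 27−10 = 17
LF_D = LS_G = 27; LS_D = 27−6 = 21
LF_C = min(LS_F=13, LS_G=27) = 13; LS_C = 13−6 = 7
LF_B = min(LS_D=21, LS_E=17) = 17; LS_B = 17−11 = 6
LF_A = min(LS_B=6, LS_C=7) = 6; LS_A = 6−6 = 0
Slack_D = LS_D − ES_D = 21 − 17 = 4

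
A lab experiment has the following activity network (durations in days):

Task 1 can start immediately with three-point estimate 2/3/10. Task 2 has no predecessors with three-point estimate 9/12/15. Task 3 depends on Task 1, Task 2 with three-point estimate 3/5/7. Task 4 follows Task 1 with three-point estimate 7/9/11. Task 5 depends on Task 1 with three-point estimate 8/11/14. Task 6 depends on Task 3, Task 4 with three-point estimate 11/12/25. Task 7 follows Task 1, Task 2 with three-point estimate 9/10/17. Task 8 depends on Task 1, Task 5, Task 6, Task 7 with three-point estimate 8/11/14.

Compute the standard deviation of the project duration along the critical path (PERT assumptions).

te_Task 1 = (2 + 4·3 + 10)/6 = 24/6 = 4; σ²_Task 1 = ((10−2)/6)² = 1.778
te_Task 2 = (9 + 4·12 + 15)/6 = 72/6 = 12; σ²_Task 2 = ((15−9)/6)² = 1.000
te_Task 3 = (3 + 4·5 + 7)/6 = 30/6 = 5; σ²_Task 3 = ((7−3)/6)² = 0.444
te_Task 4 = (7 + 4·9 + 11)/6 = 54/6 = 9; σ²_Task 4 = ((11−7)/6)² = 0.444
te_Task 5 = (8 + 4·11 + 14)/6 = 66/6 = 11; σ²_Task 5 = ((14−8)/6)² = 1.000
te_Task 6 = (11 + 4·12 + 25)/6 = 84/6 = 14; σ²_Task 6 = ((25−11)/6)² = 5.444
te_Task 7 = (9 + 4·10 + 17)/6 = 66/6 = 11; σ²_Task 7 = ((17−9)/6)² = 1.778
te_Task 8 = (8 + 4·11 + 14)/6 = 66/6 = 11; σ²_Task 8 = ((14−8)/6)² = 1.000

Forward pass:
ES_Task 1 = 0; EF_Task 1 = 4
ES_Task 2 = 0; EF_Task 2 = 12
ES_Task 3 = max(EF_Task 1=4, EF_Task 2=12) = 12; EF_Task 3 = 12+5 = 17
ES_Task 4 = 4; EF_Task 4 = 4+9 = 13
ES_Task 5 = 4; EF_Task 5 = 4+11 = 15
ES_Task 6 = max(EF_Task 3=17, EF_Task 4=13) = 17; EF_Task 6 = 17+14 = 31
ES_Task 7 = max(EF_Task 1=4, EF_Task 2=12) = 12; EF_Task 7 = 12+11 = 23
ES_Task 8 = max(EF_Task 1=4, EF_Task 5=15, EF_Task 6=31, EF_Task 7=23) = 31; EF_Task 8 = 31+11 = 42
Expected project duration μ = 42 days. Critical path: Task 2 → Task 3 → Task 6 → Task 8.

Variance along critical path = 1.000 + 0.444 + 5.444 + 1.000 = 7.889
σ = √7.889 = 2.809 days

2.81 days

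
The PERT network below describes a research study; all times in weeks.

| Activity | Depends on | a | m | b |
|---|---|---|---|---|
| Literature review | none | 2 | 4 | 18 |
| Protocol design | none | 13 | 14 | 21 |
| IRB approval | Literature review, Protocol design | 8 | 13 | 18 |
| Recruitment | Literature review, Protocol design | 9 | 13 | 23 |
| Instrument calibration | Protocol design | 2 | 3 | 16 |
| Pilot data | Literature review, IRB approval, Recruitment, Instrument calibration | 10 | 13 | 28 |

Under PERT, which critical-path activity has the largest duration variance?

te_Literature review = (2 + 4·4 + 18)/6 = 36/6 = 6; σ²_Literature review = ((18−2)/6)² = 7.111
te_Protocol design = (13 + 4·14 + 21)/6 = 90/6 = 15; σ²_Protocol design = ((21−13)/6)² = 1.778
te_IRB approval = (8 + 4·13 + 18)/6 = 78/6 = 13; σ²_IRB approval = ((18−8)/6)² = 2.778
te_Recruitment = (9 + 4·13 + 23)/6 = 84/6 = 14; σ²_Recruitment = ((23−9)/6)² = 5.444
te_Instrument calibration = (2 + 4·3 + 16)/6 = 30/6 = 5; σ²_Instrument calibration = ((16−2)/6)² = 5.444
te_Pilot data = (10 + 4·13 + 28)/6 = 90/6 = 15; σ²_Pilot data = ((28−10)/6)² = 9.000

Forward pass:
ES_Literature review = 0; EF_Literature review = 6
ES_Protocol design = 0; EF_Protocol design = 15
ES_IRB approval = max(EF_Literature review=6, EF_Protocol design=15) = 15; EF_IRB approval = 15+13 = 28
ES_Recruitment = max(EF_Literature review=6, EF_Protocol design=15) = 15; EF_Recruitment = 15+14 = 29
ES_Instrument calibration = 15; EF_Instrument calibration = 15+5 = 20
ES_Pilot data = max(EF_Literature review=6, EF_IRB approval=28, EF_Recruitment=29, EF_Instrument calibration=20) = 29; EF_Pilot data = 29+15 = 44
Expected project duration μ = 44 weeks. Critical path: Protocol design → Recruitment → Pilot data.

Variances on critical path: σ²_Protocol design=1.778, σ²_Recruitment=5.444, σ²_Pilot data=9.000.
Largest is σ²_Pilot data = 9.000.

Pilot data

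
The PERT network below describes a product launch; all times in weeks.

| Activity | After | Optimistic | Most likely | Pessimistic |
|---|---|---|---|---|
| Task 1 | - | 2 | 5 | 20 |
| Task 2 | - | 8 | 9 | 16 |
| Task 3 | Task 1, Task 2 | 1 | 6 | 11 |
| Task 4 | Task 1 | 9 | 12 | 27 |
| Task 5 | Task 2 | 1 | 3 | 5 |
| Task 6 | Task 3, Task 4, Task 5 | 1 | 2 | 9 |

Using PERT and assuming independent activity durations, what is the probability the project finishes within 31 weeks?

te_Task 1 = (2 + 4·5 + 20)/6 = 42/6 = 7; σ²_Task 1 = ((20−2)/6)² = 9.000
te_Task 2 = (8 + 4·9 + 16)/6 = 60/6 = 10; σ²_Task 2 = ((16−8)/6)² = 1.778
te_Task 3 = (1 + 4·6 + 11)/6 = 36/6 = 6; σ²_Task 3 = ((11−1)/6)² = 2.778
te_Task 4 = (9 + 4·12 + 27)/6 = 84/6 = 14; σ²_Task 4 = ((27−9)/6)² = 9.000
te_Task 5 = (1 + 4·3 + 5)/6 = 18/6 = 3; σ²_Task 5 = ((5−1)/6)² = 0.444
te_Task 6 = (1 + 4·2 + 9)/6 = 18/6 = 3; σ²_Task 6 = ((9−1)/6)² = 1.778

Forward pass:
ES_Task 1 = 0; EF_Task 1 = 7
ES_Task 2 = 0; EF_Task 2 = 10
ES_Task 3 = max(EF_Task 1=7, EF_Task 2=10) = 10; EF_Task 3 = 10+6 = 16
ES_Task 4 = 7; EF_Task 4 = 7+14 = 21
ES_Task 5 = 10; EF_Task 5 = 10+3 = 13
ES_Task 6 = max(EF_Task 3=16, EF_Task 4=21, EF_Task 5=13) = 21; EF_Task 6 = 21+3 = 24
Expected project duration μ = 24 weeks. Critical path: Task 1 → Task 4 → Task 6.

Variance along critical path = 9.000 + 9.000 + 1.778 = 19.778; σ = √19.778 = 4.447 weeks.
Z = (31 − 24) / 4.447 = 1.574
P(T ≤ 31) = Φ(1.574) ≈ 0.942

0.942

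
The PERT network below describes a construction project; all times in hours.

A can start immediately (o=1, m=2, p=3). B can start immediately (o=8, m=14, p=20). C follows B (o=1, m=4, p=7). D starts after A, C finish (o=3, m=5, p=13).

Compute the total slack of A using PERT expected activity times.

te_A = (1 + 4·2 + 3)/6 = 12/6 = 2
te_B = (8 + 4·14 + 20)/6 = 84/6 = 14
te_C = (1 + 4·4 + 7)/6 = 24/6 = 4
te_D = (3 + 4·5 + 13)/6 = 36/6 = 6

Forward pass:
ES_A = 0; EF_A = 2
ES_B = 0; EF_B = 14
ES_C = 14; EF_C = 14+4 = 18
ES_D = max(EF_A=2, EF_C=18) = 18; EF_D = 18+6 = 24
Expected project duration μ = 24 hours. Critical path: B → C → D.

Backward pass:
LF_D = 24; LS_D = 24−6 = 18
LF_C = LS_D = 18; LS_C = 18−4 = 14
LF_B = LS_C = 14; LS_B = 14−14 = 0
LF_A = LS_D = 18; LS_A = 18−2 = 16
Slack_A = LS_A − ES_A = 16 − 0 = 16

16 hours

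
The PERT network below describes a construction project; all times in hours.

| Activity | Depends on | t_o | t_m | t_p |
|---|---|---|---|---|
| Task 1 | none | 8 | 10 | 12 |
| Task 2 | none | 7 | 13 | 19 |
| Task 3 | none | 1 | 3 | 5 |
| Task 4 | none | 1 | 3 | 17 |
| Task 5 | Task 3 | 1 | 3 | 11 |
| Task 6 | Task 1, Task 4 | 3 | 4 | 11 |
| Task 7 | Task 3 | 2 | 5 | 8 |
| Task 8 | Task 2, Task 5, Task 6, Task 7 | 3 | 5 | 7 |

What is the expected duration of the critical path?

te_Task 1 = (8 + 4·10 + 12)/6 = 60/6 = 10
te_Task 2 = (7 + 4·13 + 19)/6 = 78/6 = 13
te_Task 3 = (1 + 4·3 + 5)/6 = 18/6 = 3
te_Task 4 = (1 + 4·3 + 17)/6 = 30/6 = 5
te_Task 5 = (1 + 4·3 + 11)/6 = 24/6 = 4
te_Task 6 = (3 + 4·4 + 11)/6 = 30/6 = 5
te_Task 7 = (2 + 4·5 + 8)/6 = 30/6 = 5
te_Task 8 = (3 + 4·5 + 7)/6 = 30/6 = 5

Forward pass:
ES_Task 1 = 0; EF_Task 1 = 10
ES_Task 2 = 0; EF_Task 2 = 13
ES_Task 3 = 0; EF_Task 3 = 3
ES_Task 4 = 0; EF_Task 4 = 5
ES_Task 5 = 3; EF_Task 5 = 3+4 = 7
ES_Task 6 = max(EF_Task 1=10, EF_Task 4=5) = 10; EF_Task 6 = 10+5 = 15
ES_Task 7 = 3; EF_Task 7 = 3+5 = 8
ES_Task 8 = max(EF_Task 2=13, EF_Task 5=7, EF_Task 6=15, EF_Task 7=8) = 15; EF_Task 8 = 15+5 = 20
Expected project duration μ = 20 hours. Critical path: Task 1 → Task 6 → Task 8.

20 hours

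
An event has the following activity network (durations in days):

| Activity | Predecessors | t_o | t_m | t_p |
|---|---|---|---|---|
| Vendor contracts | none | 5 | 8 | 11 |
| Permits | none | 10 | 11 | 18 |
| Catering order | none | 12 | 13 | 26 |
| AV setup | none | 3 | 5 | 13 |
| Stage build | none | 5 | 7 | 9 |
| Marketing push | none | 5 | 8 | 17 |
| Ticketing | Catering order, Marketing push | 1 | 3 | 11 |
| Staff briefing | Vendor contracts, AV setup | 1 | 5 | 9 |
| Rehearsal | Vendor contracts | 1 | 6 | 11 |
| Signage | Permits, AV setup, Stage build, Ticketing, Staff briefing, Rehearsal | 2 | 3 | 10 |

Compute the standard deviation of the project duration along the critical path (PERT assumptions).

3.16 days

te_Vendor contracts = (5 + 4·8 + 11)/6 = 48/6 = 8; σ²_Vendor contracts = ((11−5)/6)² = 1.000
te_Permits = (10 + 4·11 + 18)/6 = 72/6 = 12; σ²_Permits = ((18−10)/6)² = 1.778
te_Catering order = (12 + 4·13 + 26)/6 = 90/6 = 15; σ²_Catering order = ((26−12)/6)² = 5.444
te_AV setup = (3 + 4·5 + 13)/6 = 36/6 = 6; σ²_AV setup = ((13−3)/6)² = 2.778
te_Stage build = (5 + 4·7 + 9)/6 = 42/6 = 7; σ²_Stage build = ((9−5)/6)² = 0.444
te_Marketing push = (5 + 4·8 + 17)/6 = 54/6 = 9; σ²_Marketing push = ((17−5)/6)² = 4.000
te_Ticketing = (1 + 4·3 + 11)/6 = 24/6 = 4; σ²_Ticketing = ((11−1)/6)² = 2.778
te_Staff briefing = (1 + 4·5 + 9)/6 = 30/6 = 5; σ²_Staff briefing = ((9−1)/6)² = 1.778
te_Rehearsal = (1 + 4·6 + 11)/6 = 36/6 = 6; σ²_Rehearsal = ((11−1)/6)² = 2.778
te_Signage = (2 + 4·3 + 10)/6 = 24/6 = 4; σ²_Signage = ((10−2)/6)² = 1.778

Forward pass:
ES_Vendor contracts = 0; EF_Vendor contracts = 8
ES_Permits = 0; EF_Permits = 12
ES_Catering order = 0; EF_Catering order = 15
ES_AV setup = 0; EF_AV setup = 6
ES_Stage build = 0; EF_Stage build = 7
ES_Marketing push = 0; EF_Marketing push = 9
ES_Ticketing = max(EF_Catering order=15, EF_Marketing push=9) = 15; EF_Ticketing = 15+4 = 19
ES_Staff briefing = max(EF_Vendor contracts=8, EF_AV setup=6) = 8; EF_Staff briefing = 8+5 = 13
ES_Rehearsal = 8; EF_Rehearsal = 8+6 = 14
ES_Signage = max(EF_Permits=12, EF_AV setup=6, EF_Stage build=7, EF_Ticketing=19, EF_Staff briefing=13, EF_Rehearsal=14) = 19; EF_Signage = 19+4 = 23
Expected project duration μ = 23 days. Critical path: Catering order → Ticketing → Signage.

Variance along critical path = 5.444 + 2.778 + 1.778 = 10.000
σ = √10.000 = 3.162 days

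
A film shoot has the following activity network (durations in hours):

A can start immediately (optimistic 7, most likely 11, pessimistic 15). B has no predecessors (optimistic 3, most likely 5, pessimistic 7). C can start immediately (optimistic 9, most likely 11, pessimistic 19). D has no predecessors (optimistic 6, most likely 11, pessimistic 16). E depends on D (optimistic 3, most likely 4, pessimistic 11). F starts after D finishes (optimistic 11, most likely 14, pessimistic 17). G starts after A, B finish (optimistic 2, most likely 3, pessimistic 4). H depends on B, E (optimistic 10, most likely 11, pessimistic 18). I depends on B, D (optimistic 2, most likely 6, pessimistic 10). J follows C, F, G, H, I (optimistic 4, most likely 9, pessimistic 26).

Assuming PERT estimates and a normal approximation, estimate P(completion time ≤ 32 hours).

te_A = (7 + 4·11 + 15)/6 = 66/6 = 11; σ²_A = ((15−7)/6)² = 1.778
te_B = (3 + 4·5 + 7)/6 = 30/6 = 5; σ²_B = ((7−3)/6)² = 0.444
te_C = (9 + 4·11 + 19)/6 = 72/6 = 12; σ²_C = ((19−9)/6)² = 2.778
te_D = (6 + 4·11 + 16)/6 = 66/6 = 11; σ²_D = ((16−6)/6)² = 2.778
te_E = (3 + 4·4 + 11)/6 = 30/6 = 5; σ²_E = ((11−3)/6)² = 1.778
te_F = (11 + 4·14 + 17)/6 = 84/6 = 14; σ²_F = ((17−11)/6)² = 1.000
te_G = (2 + 4·3 + 4)/6 = 18/6 = 3; σ²_G = ((4−2)/6)² = 0.111
te_H = (10 + 4·11 + 18)/6 = 72/6 = 12; σ²_H = ((18−10)/6)² = 1.778
te_I = (2 + 4·6 + 10)/6 = 36/6 = 6; σ²_I = ((10−2)/6)² = 1.778
te_J = (4 + 4·9 + 26)/6 = 66/6 = 11; σ²_J = ((26−4)/6)² = 13.444

Forward pass:
ES_A = 0; EF_A = 11
ES_B = 0; EF_B = 5
ES_C = 0; EF_C = 12
ES_D = 0; EF_D = 11
ES_E = 11; EF_E = 11+5 = 16
ES_F = 11; EF_F = 11+14 = 25
ES_G = max(EF_A=11, EF_B=5) = 11; EF_G = 11+3 = 14
ES_H = max(EF_B=5, EF_E=16) = 16; EF_H = 16+12 = 28
ES_I = max(EF_B=5, EF_D=11) = 11; EF_I = 11+6 = 17
ES_J = max(EF_C=12, EF_F=25, EF_G=14, EF_H=28, EF_I=17) = 28; EF_J = 28+11 = 39
Expected project duration μ = 39 hours. Critical path: D → E → H → J.

Variance along critical path = 2.778 + 1.778 + 1.778 + 13.444 = 19.778; σ = √19.778 = 4.447 hours.
Z = (32 − 39) / 4.447 = -1.574
P(T ≤ 32) = Φ(-1.574) ≈ 0.058

0.058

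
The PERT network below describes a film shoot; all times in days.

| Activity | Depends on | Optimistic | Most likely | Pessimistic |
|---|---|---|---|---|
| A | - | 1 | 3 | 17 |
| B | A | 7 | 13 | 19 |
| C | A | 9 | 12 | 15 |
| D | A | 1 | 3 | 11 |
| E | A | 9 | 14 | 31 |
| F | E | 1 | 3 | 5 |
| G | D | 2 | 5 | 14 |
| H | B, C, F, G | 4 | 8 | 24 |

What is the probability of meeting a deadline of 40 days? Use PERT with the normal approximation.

te_A = (1 + 4·3 + 17)/6 = 30/6 = 5; σ²_A = ((17−1)/6)² = 7.111
te_B = (7 + 4·13 + 19)/6 = 78/6 = 13; σ²_B = ((19−7)/6)² = 4.000
te_C = (9 + 4·12 + 15)/6 = 72/6 = 12; σ²_C = ((15−9)/6)² = 1.000
te_D = (1 + 4·3 + 11)/6 = 24/6 = 4; σ²_D = ((11−1)/6)² = 2.778
te_E = (9 + 4·14 + 31)/6 = 96/6 = 16; σ²_E = ((31−9)/6)² = 13.444
te_F = (1 + 4·3 + 5)/6 = 18/6 = 3; σ²_F = ((5−1)/6)² = 0.444
te_G = (2 + 4·5 + 14)/6 = 36/6 = 6; σ²_G = ((14−2)/6)² = 4.000
te_H = (4 + 4·8 + 24)/6 = 60/6 = 10; σ²_H = ((24−4)/6)² = 11.111

Forward pass:
ES_A = 0; EF_A = 5
ES_B = 5; EF_B = 5+13 = 18
ES_C = 5; EF_C = 5+12 = 17
ES_D = 5; EF_D = 5+4 = 9
ES_E = 5; EF_E = 5+16 = 21
ES_F = 21; EF_F = 21+3 = 24
ES_G = 9; EF_G = 9+6 = 15
ES_H = max(EF_B=18, EF_C=17, EF_F=24, EF_G=15) = 24; EF_H = 24+10 = 34
Expected project duration μ = 34 days. Critical path: A → E → F → H.

Variance along critical path = 7.111 + 13.444 + 0.444 + 11.111 = 32.111; σ = √32.111 = 5.667 days.
Z = (40 − 34) / 5.667 = 1.059
P(T ≤ 40) = Φ(1.059) ≈ 0.855

0.855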